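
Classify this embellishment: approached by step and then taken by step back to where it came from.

Neighbor tone.

Approach: by step. Departure: by step in the opposite direction, back to the starting pitch.
Stepwise on both sides but reversing to return to the same chord tone — a neighbor tone. (Had it continued onward in the same direction it would be a passing tone instead.)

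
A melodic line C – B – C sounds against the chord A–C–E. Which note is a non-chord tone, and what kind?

B is a neighbor tone.

The harmony at that moment is A minor triad (A, C, E); B is not a chord tone.
It is approached by step down from C and left by step up to C.
Step away and step back to the same note — a neighbor tone (lower neighbor).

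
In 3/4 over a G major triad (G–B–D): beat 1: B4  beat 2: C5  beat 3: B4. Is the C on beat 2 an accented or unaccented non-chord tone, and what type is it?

Unaccented neighbor tone.

The harmony at that moment is G major triad (G, B, D); C5 is not a chord tone.
It is approached by step up from B4 and left by step down to B4.
Step away and step back to the same note — a neighbor tone (upper neighbor).
It falls on a weak beat, so it is unaccented.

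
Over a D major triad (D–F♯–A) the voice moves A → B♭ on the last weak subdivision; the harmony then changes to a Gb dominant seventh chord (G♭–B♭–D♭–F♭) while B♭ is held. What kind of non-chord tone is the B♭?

The harmony at that moment is D major triad (D, F♯, A); B♭ is not a chord tone.
It is approached by step up from A and then sustained as the same pitch into the next harmony.
Arriving early and becoming a chord tone when the harmony changes — an anticipation.

B♭ is an anticipation.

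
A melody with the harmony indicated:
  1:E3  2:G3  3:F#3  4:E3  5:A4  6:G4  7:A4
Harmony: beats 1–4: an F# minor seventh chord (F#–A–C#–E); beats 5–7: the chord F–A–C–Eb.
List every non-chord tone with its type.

G3 (beat 2) — appoggiatura; G4 (beat 6) — neighbor tone.

The harmony at that moment is F# minor seventh chord (F#, A, C#, E); G3 is not a chord tone.
It is approached by leap up from E3 and left by step down to F#3.
Leap in, step out — an appoggiatura.
The harmony at that moment is F dominant seventh chord (F, A, C, Eb); G4 is not a chord tone.
It is approached by step down from A4 and left by step up to A4.
Step away and step back to the same note — a neighbor tone (lower neighbor).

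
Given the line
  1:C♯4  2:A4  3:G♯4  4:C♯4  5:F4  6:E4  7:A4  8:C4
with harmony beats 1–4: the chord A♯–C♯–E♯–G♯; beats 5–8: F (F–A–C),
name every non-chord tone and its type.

A4 (beat 2) — appoggiatura; E4 (beat 6) — escape tone.

The harmony at that moment is A♯ minor seventh chord (A♯, C♯, E♯, G♯); A4 is not a chord tone.
It is approached by leap up from C♯4 and left by step down to G♯4.
Leap in, step out — an appoggiatura.
The harmony at that moment is F major triad (F, A, C); E4 is not a chord tone.
It is approached by step down from F4 and left by leap up to A4.
Step in, leap out — an escape tone.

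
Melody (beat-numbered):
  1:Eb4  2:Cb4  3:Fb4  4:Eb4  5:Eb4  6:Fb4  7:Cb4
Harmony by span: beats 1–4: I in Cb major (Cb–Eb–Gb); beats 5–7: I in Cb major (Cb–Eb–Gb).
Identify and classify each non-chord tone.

The harmony at that moment is Cb major triad (Cb, Eb, Gb); Fb4 is not a chord tone.
It is approached by leap up from Cb4 and left by step down to Eb4.
Leap in, step out — an appoggiatura.
The harmony at that moment is Cb major triad (Cb, Eb, Gb); Fb4 is not a chord tone.
It is approached by step up from Eb4 and left by leap down to Cb4.
Step in, leap out — an escape tone.

Fb4 (beat 3) — appoggiatura; Fb4 (beat 6) — escape tone.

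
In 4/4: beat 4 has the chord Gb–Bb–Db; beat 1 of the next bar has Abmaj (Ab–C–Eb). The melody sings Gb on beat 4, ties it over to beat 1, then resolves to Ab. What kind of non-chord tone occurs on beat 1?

The harmony at that moment is Ab major triad (Ab, C, Eb); Gb is not a chord tone.
It is held over (the same pitch as the preceding Gb) and left by step up to Ab.
Held over from the previous chord and resolving up by step — a retardation.

Retardation.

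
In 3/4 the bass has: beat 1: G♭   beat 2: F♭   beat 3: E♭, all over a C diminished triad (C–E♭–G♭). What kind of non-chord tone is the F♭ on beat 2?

Passing tone.

The harmony at that moment is C diminished triad (C, E♭, G♭); F♭ is not a chord tone.
It is approached by step down from G♭ and left by step down to E♭.
Step in, step out in the same direction — a passing tone.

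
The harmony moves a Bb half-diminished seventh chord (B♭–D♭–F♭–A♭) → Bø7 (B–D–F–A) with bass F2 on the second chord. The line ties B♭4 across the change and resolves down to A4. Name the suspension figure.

4–3 suspension.

At the second chord the bass is F2. The suspended B♭4 lies a fourth above the bass; after resolving down by step to A4, the interval above the bass becomes a third.
Suspension figures are named by those two intervals: 4–3.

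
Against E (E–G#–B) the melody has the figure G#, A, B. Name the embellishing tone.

A is a passing tone.

The harmony at that moment is E major triad (E, G#, B); A is not a chord tone.
It is approached by step up from G# and left by step up to B.
Step in, step out in the same direction — a passing tone.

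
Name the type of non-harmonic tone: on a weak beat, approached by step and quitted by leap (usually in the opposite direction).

Escape tone.

Approach: by step. Departure: by leap. Metric position: weak.
Step in, leap out, from a weak position — an escape tone (échappée). (It is the mirror image of the appoggiatura, which leaps in and steps out on a strong beat.)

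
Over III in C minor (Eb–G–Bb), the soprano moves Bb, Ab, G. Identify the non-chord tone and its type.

The harmony at that moment is Eb major triad (Eb, G, Bb); Ab is not a chord tone.
It is approached by step down from Bb and left by step down to G.
Step in, step out in the same direction — a passing tone.

Ab is a passing tone.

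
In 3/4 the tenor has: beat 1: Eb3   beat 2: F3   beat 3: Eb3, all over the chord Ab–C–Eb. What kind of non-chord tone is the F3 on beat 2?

Upper neighbor tone.

The harmony at that moment is Ab major triad (Ab, C, Eb); F3 is not a chord tone.
It is approached by step up from Eb3 and left by step down to Eb3.
Step away and step back to the same note — a neighbor tone (upper neighbor).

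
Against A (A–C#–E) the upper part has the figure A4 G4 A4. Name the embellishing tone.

The harmony at that moment is A major triad (A, C#, E); G4 is not a chord tone.
It is approached by step down from A4 and left by step up to A4.
Step away and step back to the same note — a neighbor tone (lower neighbor).

G4 is a neighbor tone.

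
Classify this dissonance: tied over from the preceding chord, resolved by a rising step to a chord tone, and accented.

Approach: by preparation — the pitch is first a chord tone, then held (tied or repeated) while the harmony changes under it. Departure: up by step. Metric position: strong.
A prepared dissonance that resolves upward by step — a retardation. (The same figure resolving downward would be a suspension.)

Retardation.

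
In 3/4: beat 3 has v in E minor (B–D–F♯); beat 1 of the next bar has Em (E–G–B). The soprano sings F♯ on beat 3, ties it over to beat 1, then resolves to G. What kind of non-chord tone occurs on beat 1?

The harmony at that moment is E minor triad (E, G, B); F♯ is not a chord tone.
It is held over (the same pitch as the preceding F♯) and left by step up to G.
Held over from the previous chord and resolving up by step — a retardation.

Retardation.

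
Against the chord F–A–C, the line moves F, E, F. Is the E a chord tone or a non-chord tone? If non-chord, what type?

The harmony at that moment is F major triad (F, A, C); E is not a chord tone.
It is approached by step down from F and left by step up to F.
Step away and step back to the same note — a neighbor tone (lower neighbor).

Non-chord tone — a neighbor tone.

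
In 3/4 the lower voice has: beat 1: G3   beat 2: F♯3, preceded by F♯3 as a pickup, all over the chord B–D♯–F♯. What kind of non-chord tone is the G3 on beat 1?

The harmony at that moment is B major triad (B, D♯, F♯); G3 is not a chord tone.
It is approached by step up from F♯3 and left by step down to F♯3.
Step away and step back to the same note — a neighbor tone (upper neighbor).

Upper neighbor tone.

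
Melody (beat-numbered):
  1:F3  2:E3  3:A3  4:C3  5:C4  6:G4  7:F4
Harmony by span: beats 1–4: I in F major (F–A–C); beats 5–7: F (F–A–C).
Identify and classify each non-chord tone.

E3 (beat 2) — escape tone; G4 (beat 6) — appoggiatura.

The harmony at that moment is F major triad (F, A, C); E3 is not a chord tone.
It is approached by step down from F3 and left by leap up to A3.
Step in, leap out — an escape tone.
The harmony at that moment is F major triad (F, A, C); G4 is not a chord tone.
It is approached by leap up from C4 and left by step down to F4.
Leap in, step out — an appoggiatura.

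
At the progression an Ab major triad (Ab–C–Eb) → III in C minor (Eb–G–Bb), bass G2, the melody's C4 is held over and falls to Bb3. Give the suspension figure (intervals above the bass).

At the second chord the bass is G2. The suspended C4 lies a fourth above the bass; after resolving down by step to Bb3, the interval above the bass becomes a third.
Suspension figures are named by those two intervals: 4–3.

4–3 suspension.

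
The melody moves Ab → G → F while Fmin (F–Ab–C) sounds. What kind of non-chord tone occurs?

The harmony at that moment is F minor triad (F, Ab, C); G is not a chord tone.
It is approached by step down from Ab and left by step down to F.
Step in, step out in the same direction — a passing tone.

G is a passing tone.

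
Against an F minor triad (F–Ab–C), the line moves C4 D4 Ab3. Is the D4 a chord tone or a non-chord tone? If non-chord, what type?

The harmony at that moment is F minor triad (F, Ab, C); D4 is not a chord tone.
It is approached by step up from C4 and left by leap down to Ab3.
Step in, leap out — an escape tone.

Non-chord tone — an escape tone.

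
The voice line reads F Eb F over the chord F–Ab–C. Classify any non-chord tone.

The harmony at that moment is F minor triad (F, Ab, C); Eb is not a chord tone.
It is approached by step down from F and left by step up to F.
Step away and step back to the same note — a neighbor tone (lower neighbor).

Eb is a neighbor tone.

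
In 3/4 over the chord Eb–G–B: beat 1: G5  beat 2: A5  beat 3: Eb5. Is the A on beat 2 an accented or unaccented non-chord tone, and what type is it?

Unaccented escape tone.

The harmony at that moment is Eb augmented triad (Eb, G, B); A5 is not a chord tone.
It is approached by step up from G5 and left by leap down to Eb5.
Step in, leap out — an escape tone.
It falls on a weak beat, so it is unaccented.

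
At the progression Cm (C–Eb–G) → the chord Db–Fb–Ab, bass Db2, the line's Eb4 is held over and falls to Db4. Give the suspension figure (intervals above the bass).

At the second chord the bass is Db2. The suspended Eb4 lies a ninth above the bass; after resolving down by step to Db4, the interval above the bass becomes an octave.
Suspension figures are named by those two intervals: 9–8.

9–8 suspension.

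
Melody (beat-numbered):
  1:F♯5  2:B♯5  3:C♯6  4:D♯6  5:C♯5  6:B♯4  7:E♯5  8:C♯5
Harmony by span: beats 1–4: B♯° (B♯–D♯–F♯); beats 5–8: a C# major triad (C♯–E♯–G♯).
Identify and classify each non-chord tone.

C♯6 (beat 3) — passing tone; B♯4 (beat 6) — escape tone.

The harmony at that moment is B♯ diminished triad (B♯, D♯, F♯); C♯6 is not a chord tone.
It is approached by step up from B♯5 and left by step up to D♯6.
Step in, step out in the same direction — a passing tone.
The harmony at that moment is C♯ major triad (C♯, E♯, G♯); B♯4 is not a chord tone.
It is approached by step down from C♯5 and left by leap up to E♯5.
Step in, leap out — an escape tone.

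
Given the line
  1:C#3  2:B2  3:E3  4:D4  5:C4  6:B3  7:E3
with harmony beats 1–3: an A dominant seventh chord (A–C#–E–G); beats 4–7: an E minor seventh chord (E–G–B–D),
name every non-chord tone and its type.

The harmony at that moment is A dominant seventh chord (A, C#, E, G); B2 is not a chord tone.
It is approached by step down from C#3 and left by leap up to E3.
Step in, leap out — an escape tone.
The harmony at that moment is E minor seventh chord (E, G, B, D); C4 is not a chord tone.
It is approached by step down from D4 and left by step down to B3.
Step in, step out in the same direction — a passing tone.

B2 (beat 2) — escape tone; C4 (beat 5) — passing tone.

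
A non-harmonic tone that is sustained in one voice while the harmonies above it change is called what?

Approach: none. Departure: none — a single pitch is sustained while the chords change around it, passing through harmonies that do not contain it.
No melodic motion at all; the dissonance is created entirely by the moving harmonies against the stationary note — a pedal tone (pedal point).

Pedal tone.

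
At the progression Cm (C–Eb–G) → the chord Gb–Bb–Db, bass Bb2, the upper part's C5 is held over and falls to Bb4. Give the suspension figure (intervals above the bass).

At the second chord the bass is Bb2. The suspended C5 lies a ninth above the bass; after resolving down by step to Bb4, the interval above the bass becomes an octave.
Suspension figures are named by those two intervals: 9–8.

9–8 suspension.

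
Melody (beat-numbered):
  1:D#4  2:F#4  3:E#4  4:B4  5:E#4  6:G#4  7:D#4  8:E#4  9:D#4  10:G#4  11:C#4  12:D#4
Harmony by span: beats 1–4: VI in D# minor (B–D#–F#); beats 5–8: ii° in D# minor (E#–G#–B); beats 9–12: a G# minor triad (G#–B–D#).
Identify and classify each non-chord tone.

The harmony at that moment is B major triad (B, D#, F#); E#4 is not a chord tone.
It is approached by step down from F#4 and left by leap up to B4.
Step in, leap out — an escape tone.
The harmony at that moment is E# diminished triad (E#, G#, B); D#4 is not a chord tone.
It is approached by leap down from G#4 and left by step up to E#4.
Leap in, step out — an appoggiatura.
The harmony at that moment is G# minor triad (G#, B, D#); C#4 is not a chord tone.
It is approached by leap down from G#4 and left by step up to D#4.
Leap in, step out — an appoggiatura.

E#4 (beat 3) — escape tone; D#4 (beat 7) — appoggiatura; C#4 (beat 11) — appoggiatura.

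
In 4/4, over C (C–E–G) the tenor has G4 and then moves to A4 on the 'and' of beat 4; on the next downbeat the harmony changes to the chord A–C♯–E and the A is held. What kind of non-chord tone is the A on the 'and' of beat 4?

Anticipation.

The harmony at that moment is C major triad (C, E, G); A4 is not a chord tone.
It is approached by step up from G4 and then sustained as the same pitch into the next harmony.
Arriving early and becoming a chord tone when the harmony changes — an anticipation.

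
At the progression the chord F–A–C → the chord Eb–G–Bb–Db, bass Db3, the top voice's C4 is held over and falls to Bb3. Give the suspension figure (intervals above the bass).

At the second chord the bass is Db3. The suspended C4 lies a seventh above the bass; after resolving down by step to Bb3, the interval above the bass becomes a sixth.
Suspension figures are named by those two intervals: 7–6.

7–6 suspension.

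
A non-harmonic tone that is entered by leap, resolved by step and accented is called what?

Appoggiatura.

Approach: by leap. Departure: by step. Metric position: strong.
Leap in, step out, in a metrically strong position — an appoggiatura. (It is the mirror image of the escape tone, which steps in and leaps out from a weak position.)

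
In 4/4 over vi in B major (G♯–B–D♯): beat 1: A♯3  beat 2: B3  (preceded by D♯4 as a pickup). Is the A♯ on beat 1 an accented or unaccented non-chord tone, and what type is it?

Accented appoggiatura.

The harmony at that moment is G♯ minor triad (G♯, B, D♯); A♯3 is not a chord tone.
It is approached by leap down from D♯4 and left by step up to B3.
Leap in, step out — an appoggiatura.
It falls on the downbeat, so it is accented.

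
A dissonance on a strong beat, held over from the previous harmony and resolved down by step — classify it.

Approach: by preparation — the pitch is first a chord tone, then held (tied or repeated) while the harmony changes under it. Departure: down by step. Metric position: strong.
A prepared dissonance that resolves downward by step — a suspension. (The same figure resolving upward would be a retardation.)

Suspension.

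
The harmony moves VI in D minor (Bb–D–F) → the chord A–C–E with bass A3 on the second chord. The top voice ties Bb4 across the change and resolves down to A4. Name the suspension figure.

9–8 suspension.

At the second chord the bass is A3. The suspended Bb4 lies a ninth above the bass; after resolving down by step to A4, the interval above the bass becomes an octave.
Suspension figures are named by those two intervals: 9–8.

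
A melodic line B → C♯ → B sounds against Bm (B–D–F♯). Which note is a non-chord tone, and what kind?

The harmony at that moment is B minor triad (B, D, F♯); C♯ is not a chord tone.
It is approached by step up from B and left by step down to B.
Step away and step back to the same note — a neighbor tone (upper neighbor).

C♯ is a neighbor tone.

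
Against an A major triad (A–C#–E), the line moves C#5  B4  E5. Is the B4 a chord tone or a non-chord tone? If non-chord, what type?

The harmony at that moment is A major triad (A, C#, E); B4 is not a chord tone.
It is approached by step down from C#5 and left by leap up to E5.
Step in, leap out — an escape tone.

Non-chord tone — an escape tone.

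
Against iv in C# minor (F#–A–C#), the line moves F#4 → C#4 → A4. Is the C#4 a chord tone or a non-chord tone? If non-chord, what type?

Chord tone (the fifth of F# minor triad).

F# minor triad contains F#, A, C#; C# is the fifth, so it is a chord tone.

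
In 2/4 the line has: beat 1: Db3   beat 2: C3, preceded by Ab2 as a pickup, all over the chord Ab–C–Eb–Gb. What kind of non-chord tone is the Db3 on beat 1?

The harmony at that moment is Ab dominant seventh chord (Ab, C, Eb, Gb); Db3 is not a chord tone.
It is approached by leap up from Ab2 and left by step down to C3.
Leap in, step out, metrically accented — an appoggiatura.

Appoggiatura.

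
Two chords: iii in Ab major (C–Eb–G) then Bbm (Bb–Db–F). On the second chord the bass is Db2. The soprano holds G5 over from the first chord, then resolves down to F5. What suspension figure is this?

4–3 suspension.

At the second chord the bass is Db2. The suspended G5 lies a fourth above the bass; after resolving down by step to F5, the interval above the bass becomes a third.
Suspension figures are named by those two intervals: 4–3.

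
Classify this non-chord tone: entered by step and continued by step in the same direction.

Passing tone.

Approach: by step. Departure: by step, continuing in the same direction.
Stepwise on both sides with no change of direction means the note fills in the space between two different chord tones — a passing tone. (Had it turned back to its starting note it would be a neighbor tone instead.)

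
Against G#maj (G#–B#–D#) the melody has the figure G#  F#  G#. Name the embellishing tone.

F# is a neighbor tone.

The harmony at that moment is G# major triad (G#, B#, D#); F# is not a chord tone.
It is approached by step down from G# and left by step up to G#.
Step away and step back to the same note — a neighbor tone (lower neighbor).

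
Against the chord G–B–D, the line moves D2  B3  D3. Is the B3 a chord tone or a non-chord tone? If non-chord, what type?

G major triad contains G, B, D; B is the third, so it is a chord tone.

Chord tone (the third of G major triad).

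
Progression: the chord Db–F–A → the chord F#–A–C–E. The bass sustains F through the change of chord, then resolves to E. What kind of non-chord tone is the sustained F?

The harmony at that moment is F# half-diminished seventh chord (F#, A, C, E); F is not a chord tone.
It is held over (the same pitch as the preceding F) and left by step down to E.
Held over from the previous chord and resolving down by step — a suspension.

F is a suspension.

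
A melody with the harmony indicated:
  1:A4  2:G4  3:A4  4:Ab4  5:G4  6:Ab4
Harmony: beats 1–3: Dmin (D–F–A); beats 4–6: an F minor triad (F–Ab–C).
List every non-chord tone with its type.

The harmony at that moment is D minor triad (D, F, A); G4 is not a chord tone.
It is approached by step down from A4 and left by step up to A4.
Step away and step back to the same note — a neighbor tone (lower neighbor).
The harmony at that moment is F minor triad (F, Ab, C); G4 is not a chord tone.
It is approached by step down from Ab4 and left by step up to Ab4.
Step away and step back to the same note — a neighbor tone (lower neighbor).

G4 (beat 2) — neighbor tone; G4 (beat 5) — neighbor tone.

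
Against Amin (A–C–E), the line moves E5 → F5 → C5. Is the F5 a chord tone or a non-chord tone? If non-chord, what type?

The harmony at that moment is A minor triad (A, C, E); F5 is not a chord tone.
It is approached by step up from E5 and left by leap down to C5.
Step in, leap out — an escape tone.

Non-chord tone — an escape tone.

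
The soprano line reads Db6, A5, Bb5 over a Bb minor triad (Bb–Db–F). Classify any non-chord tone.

The harmony at that moment is Bb minor triad (Bb, Db, F); A5 is not a chord tone.
It is approached by leap down from Db6 and left by step up to Bb5.
Leap in, step out — an appoggiatura.

A5 is an appoggiatura.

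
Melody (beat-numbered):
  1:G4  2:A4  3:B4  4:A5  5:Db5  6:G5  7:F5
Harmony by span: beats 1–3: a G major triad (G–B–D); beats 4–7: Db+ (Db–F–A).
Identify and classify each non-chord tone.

The harmony at that moment is G major triad (G, B, D); A4 is not a chord tone.
It is approached by step up from G4 and left by step up to B4.
Step in, step out in the same direction — a passing tone.
The harmony at that moment is Db augmented triad (Db, F, A); G5 is not a chord tone.
It is approached by leap up from Db5 and left by step down to F5.
Leap in, step out — an appoggiatura.

A4 (beat 2) — passing tone; G5 (beat 6) — appoggiatura.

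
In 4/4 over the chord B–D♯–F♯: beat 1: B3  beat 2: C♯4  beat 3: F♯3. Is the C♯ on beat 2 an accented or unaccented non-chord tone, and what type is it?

The harmony at that moment is B major triad (B, D♯, F♯); C♯4 is not a chord tone.
It is approached by step up from B3 and left by leap down to F♯3.
Step in, leap out — an escape tone.
It falls on a weak beat, so it is unaccented.

Unaccented escape tone.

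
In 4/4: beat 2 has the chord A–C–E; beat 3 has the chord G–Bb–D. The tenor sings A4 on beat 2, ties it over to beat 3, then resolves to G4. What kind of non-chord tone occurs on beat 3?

The harmony at that moment is G minor triad (G, Bb, D); A4 is not a chord tone.
It is held over (the same pitch as the preceding A4) and left by step down to G4.
Held over from the previous chord and resolving down by step — a suspension.

Suspension.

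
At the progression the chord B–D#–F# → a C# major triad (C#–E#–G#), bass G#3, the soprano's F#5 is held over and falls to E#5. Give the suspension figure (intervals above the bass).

7–6 suspension.

At the second chord the bass is G#3. The suspended F#5 lies a seventh above the bass; after resolving down by step to E#5, the interval above the bass becomes a sixth.
Suspension figures are named by those two intervals: 7–6.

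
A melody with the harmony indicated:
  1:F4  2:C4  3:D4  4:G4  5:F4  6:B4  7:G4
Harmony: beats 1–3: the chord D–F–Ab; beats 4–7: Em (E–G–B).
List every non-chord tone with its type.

The harmony at that moment is D diminished triad (D, F, Ab); C4 is not a chord tone.
It is approached by leap down from F4 and left by step up to D4.
Leap in, step out — an appoggiatura.
The harmony at that moment is E minor triad (E, G, B); F4 is not a chord tone.
It is approached by step down from G4 and left by leap up to B4.
Step in, leap out — an escape tone.

C4 (beat 2) — appoggiatura; F4 (beat 5) — escape tone.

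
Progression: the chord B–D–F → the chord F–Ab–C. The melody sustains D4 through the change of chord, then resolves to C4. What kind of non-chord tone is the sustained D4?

The harmony at that moment is F minor triad (F, Ab, C); D4 is not a chord tone.
It is held over (the same pitch as the preceding D4) and left by step down to C4.
Held over from the previous chord and resolving down by step — a suspension.

D4 is a suspension.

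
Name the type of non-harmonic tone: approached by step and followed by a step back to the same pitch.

Neighbor tone.

Approach: by step. Departure: by step in the opposite direction, back to the starting pitch.
Stepwise on both sides but reversing to return to the same chord tone — a neighbor tone. (Had it continued onward in the same direction it would be a passing tone instead.)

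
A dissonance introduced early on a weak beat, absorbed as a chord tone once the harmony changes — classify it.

Anticipation.

Approach: ahead of the chord change (typically by step), so it is dissonant against the current harmony. Departure: none — the same pitch is restated or held and is a chord tone of the new harmony.
Dissonant first, consonant once the harmony catches up: the note simply arrives early — an anticipation. (The reverse timing, consonant first and dissonant after the change, would be a suspension or retardation.)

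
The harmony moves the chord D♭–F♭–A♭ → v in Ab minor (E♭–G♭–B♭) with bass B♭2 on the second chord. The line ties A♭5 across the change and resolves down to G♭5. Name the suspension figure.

7–6 suspension.

At the second chord the bass is B♭2. The suspended A♭5 lies a seventh above the bass; after resolving down by step to G♭5, the interval above the bass becomes a sixth.
Suspension figures are named by those two intervals: 7–6.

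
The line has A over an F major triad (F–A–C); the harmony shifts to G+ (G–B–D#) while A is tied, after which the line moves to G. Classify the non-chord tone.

The harmony at that moment is G augmented triad (G, B, D#); A is not a chord tone.
It is held over (the same pitch as the preceding A) and left by step down to G.
Held over from the previous chord and resolving down by step — a suspension.

A is a suspension.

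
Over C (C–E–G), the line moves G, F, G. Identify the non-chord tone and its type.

F is a neighbor tone.

The harmony at that moment is C major triad (C, E, G); F is not a chord tone.
It is approached by step down from G and left by step up to G.
Step away and step back to the same note — a neighbor tone (lower neighbor).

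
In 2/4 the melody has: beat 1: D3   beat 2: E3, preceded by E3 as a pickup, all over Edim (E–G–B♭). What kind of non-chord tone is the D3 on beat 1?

Lower neighbor tone.

The harmony at that moment is E diminished triad (E, G, B♭); D3 is not a chord tone.
It is approached by step down from E3 and left by step up to E3.
Step away and step back to the same note — a neighbor tone (lower neighbor).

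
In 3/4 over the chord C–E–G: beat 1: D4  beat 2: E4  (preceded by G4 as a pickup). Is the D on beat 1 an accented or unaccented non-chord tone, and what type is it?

Accented appoggiatura.

The harmony at that moment is C major triad (C, E, G); D4 is not a chord tone.
It is approached by leap down from G4 and left by step up to E4.
Leap in, step out — an appoggiatura.
It falls on the downbeat, so it is accented.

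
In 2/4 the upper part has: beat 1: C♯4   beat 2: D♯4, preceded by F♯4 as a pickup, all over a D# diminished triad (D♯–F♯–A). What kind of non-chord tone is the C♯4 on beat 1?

The harmony at that moment is D♯ diminished triad (D♯, F♯, A); C♯4 is not a chord tone.
It is approached by leap down from F♯4 and left by step up to D♯4.
Leap in, step out, metrically accented — an appoggiatura.

Appoggiatura.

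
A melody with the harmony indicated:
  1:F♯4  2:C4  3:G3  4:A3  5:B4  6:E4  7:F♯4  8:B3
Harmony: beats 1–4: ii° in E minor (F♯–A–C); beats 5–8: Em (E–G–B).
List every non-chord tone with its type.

G3 (beat 3) — appoggiatura; F♯4 (beat 7) — escape tone.

The harmony at that moment is F♯ diminished triad (F♯, A, C); G3 is not a chord tone.
It is approached by leap down from C4 and left by step up to A3.
Leap in, step out — an appoggiatura.
The harmony at that moment is E minor triad (E, G, B); F♯4 is not a chord tone.
It is approached by step up from E4 and left by leap down to B3.
Step in, leap out — an escape tone.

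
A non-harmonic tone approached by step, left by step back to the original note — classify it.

Approach: by step. Departure: by step in the opposite direction, back to the starting pitch.
Stepwise on both sides but reversing to return to the same chord tone — a neighbor tone. (Had it continued onward in the same direction it would be a passing tone instead.)

Neighbor tone.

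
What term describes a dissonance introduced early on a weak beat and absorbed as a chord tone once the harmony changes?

Approach: ahead of the chord change (typically by step), so it is dissonant against the current harmony. Departure: none — the same pitch is restated or held and is a chord tone of the new harmony.
Dissonant first, consonant once the harmony catches up: the note simply arrives early — an anticipation. (The reverse timing, consonant first and dissonant after the change, would be a suspension or retardation.)

Anticipation.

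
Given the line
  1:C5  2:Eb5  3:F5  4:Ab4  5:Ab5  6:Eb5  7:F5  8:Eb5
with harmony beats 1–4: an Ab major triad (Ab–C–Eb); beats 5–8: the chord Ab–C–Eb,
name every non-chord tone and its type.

The harmony at that moment is Ab major triad (Ab, C, Eb); F5 is not a chord tone.
It is approached by step up from Eb5 and left by leap down to Ab4.
Step in, leap out — an escape tone.
The harmony at that moment is Ab major triad (Ab, C, Eb); F5 is not a chord tone.
It is approached by step up from Eb5 and left by step down to Eb5.
Step away and step back to the same note — a neighbor tone (upper neighbor).

F5 (beat 3) — escape tone; F5 (beat 7) — neighbor tone.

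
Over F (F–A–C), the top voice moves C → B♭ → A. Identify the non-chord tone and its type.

The harmony at that moment is F major triad (F, A, C); B♭ is not a chord tone.
It is approached by step down from C and left by step down to A.
Step in, step out in the same direction — a passing tone.

B♭ is a passing tone.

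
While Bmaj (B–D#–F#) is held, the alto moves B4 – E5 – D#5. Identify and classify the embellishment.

E5 is an appoggiatura.

The harmony at that moment is B major triad (B, D#, F#); E5 is not a chord tone.
It is approached by leap up from B4 and left by step down to D#5.
Leap in, step out — an appoggiatura.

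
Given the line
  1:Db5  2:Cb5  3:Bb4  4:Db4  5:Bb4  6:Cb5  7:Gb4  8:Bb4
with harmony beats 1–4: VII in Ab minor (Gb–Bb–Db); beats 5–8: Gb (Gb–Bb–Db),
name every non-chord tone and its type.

Cb5 (beat 2) — passing tone; Cb5 (beat 6) — escape tone.

The harmony at that moment is Gb major triad (Gb, Bb, Db); Cb5 is not a chord tone.
It is approached by step down from Db5 and left by step down to Bb4.
Step in, step out in the same direction — a passing tone.
The harmony at that moment is Gb major triad (Gb, Bb, Db); Cb5 is not a chord tone.
It is approached by step up from Bb4 and left by leap down to Gb4.
Step in, leap out — an escape tone.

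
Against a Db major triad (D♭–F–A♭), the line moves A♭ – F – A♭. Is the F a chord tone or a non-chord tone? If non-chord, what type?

Chord tone (the third of Db major triad).

Db major triad contains D♭, F, A♭; F is the third, so it is a chord tone.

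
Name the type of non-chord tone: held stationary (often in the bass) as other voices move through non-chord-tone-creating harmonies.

Pedal tone.

Approach: none. Departure: none — a single pitch is sustained while the chords change around it, passing through harmonies that do not contain it.
No melodic motion at all; the dissonance is created entirely by the moving harmonies against the stationary note — a pedal tone (pedal point).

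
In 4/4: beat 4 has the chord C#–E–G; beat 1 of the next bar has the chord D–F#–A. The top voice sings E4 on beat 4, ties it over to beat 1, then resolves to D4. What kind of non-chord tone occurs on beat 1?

Suspension.

The harmony at that moment is D major triad (D, F#, A); E4 is not a chord tone.
It is held over (the same pitch as the preceding E4) and left by step down to D4.
Held over from the previous chord and resolving down by step — a suspension.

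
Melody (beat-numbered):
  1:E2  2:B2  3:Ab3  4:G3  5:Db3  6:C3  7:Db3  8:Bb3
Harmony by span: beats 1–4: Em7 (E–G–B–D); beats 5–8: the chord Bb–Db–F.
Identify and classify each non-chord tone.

The harmony at that moment is E minor seventh chord (E, G, B, D); Ab3 is not a chord tone.
It is approached by leap up from B2 and left by step down to G3.
Leap in, step out — an appoggiatura.
The harmony at that moment is Bb minor triad (Bb, Db, F); C3 is not a chord tone.
It is approached by step down from Db3 and left by step up to Db3.
Step away and step back to the same note — a neighbor tone (lower neighbor).

Ab3 (beat 3) — appoggiatura; C3 (beat 6) — neighbor tone.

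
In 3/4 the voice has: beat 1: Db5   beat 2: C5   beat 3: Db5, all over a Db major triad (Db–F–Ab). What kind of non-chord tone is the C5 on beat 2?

The harmony at that moment is Db major triad (Db, F, Ab); C5 is not a chord tone.
It is approached by step down from Db5 and left by step up to Db5.
Step away and step back to the same note — a neighbor tone (lower neighbor).

Lower neighbor tone.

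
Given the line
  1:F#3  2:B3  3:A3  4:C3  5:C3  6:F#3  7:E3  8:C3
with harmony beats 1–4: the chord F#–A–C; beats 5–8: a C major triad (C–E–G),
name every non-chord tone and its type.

The harmony at that moment is F# diminished triad (F#, A, C); B3 is not a chord tone.
It is approached by leap up from F#3 and left by step down to A3.
Leap in, step out — an appoggiatura.
The harmony at that moment is C major triad (C, E, G); F#3 is not a chord tone.
It is approached by leap up from C3 and left by step down to E3.
Leap in, step out — an appoggiatura.

B3 (beat 2) — appoggiatura; F#3 (beat 6) — appoggiatura.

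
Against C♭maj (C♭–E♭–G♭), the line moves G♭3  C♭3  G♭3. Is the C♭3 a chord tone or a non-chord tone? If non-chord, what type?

Cb major triad contains C♭, E♭, G♭; C♭ is the root, so it is a chord tone.

Chord tone (the root of Cb major triad).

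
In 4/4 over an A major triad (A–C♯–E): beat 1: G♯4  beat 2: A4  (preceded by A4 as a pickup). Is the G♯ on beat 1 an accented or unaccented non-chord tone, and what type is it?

Accented neighbor tone.

The harmony at that moment is A major triad (A, C♯, E); G♯4 is not a chord tone.
It is approached by step down from A4 and left by step up to A4.
Step away and step back to the same note — a neighbor tone (lower neighbor).
It falls on the downbeat, so it is accented.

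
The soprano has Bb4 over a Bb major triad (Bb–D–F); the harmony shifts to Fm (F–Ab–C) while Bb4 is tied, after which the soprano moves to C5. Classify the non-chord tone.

The harmony at that moment is F minor triad (F, Ab, C); Bb4 is not a chord tone.
It is held over (the same pitch as the preceding Bb4) and left by step up to C5.
Held over from the previous chord and resolving up by step — a retardation.

Bb4 is a retardation.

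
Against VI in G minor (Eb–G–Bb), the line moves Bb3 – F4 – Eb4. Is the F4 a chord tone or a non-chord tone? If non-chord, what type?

The harmony at that moment is Eb major triad (Eb, G, Bb); F4 is not a chord tone.
It is approached by leap up from Bb3 and left by step down to Eb4.
Leap in, step out — an appoggiatura.

Non-chord tone — an appoggiatura.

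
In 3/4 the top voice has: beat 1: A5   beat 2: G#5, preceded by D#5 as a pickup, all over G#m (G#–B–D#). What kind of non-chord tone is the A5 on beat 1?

Appoggiatura.

The harmony at that moment is G# minor triad (G#, B, D#); A5 is not a chord tone.
It is approached by leap up from D#5 and left by step down to G#5.
Leap in, step out, metrically accented — an appoggiatura.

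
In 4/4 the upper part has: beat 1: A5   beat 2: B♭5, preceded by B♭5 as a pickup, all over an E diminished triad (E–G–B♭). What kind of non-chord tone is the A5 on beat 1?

Lower neighbor tone.

The harmony at that moment is E diminished triad (E, G, B♭); A5 is not a chord tone.
It is approached by step down from B♭5 and left by step up to B♭5.
Step away and step back to the same note — a neighbor tone (lower neighbor).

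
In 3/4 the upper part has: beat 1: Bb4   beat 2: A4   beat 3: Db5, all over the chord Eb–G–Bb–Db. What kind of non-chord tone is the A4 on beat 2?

Escape tone.

The harmony at that moment is Eb dominant seventh chord (Eb, G, Bb, Db); A4 is not a chord tone.
It is approached by step down from Bb4 and left by leap up to Db5.
Step in, leap out, on a weak beat — an escape tone.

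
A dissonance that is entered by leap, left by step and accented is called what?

Appoggiatura.

Approach: by leap. Departure: by step. Metric position: strong.
Leap in, step out, in a metrically strong position — an appoggiatura. (It is the mirror image of the escape tone, which steps in and leaps out from a weak position.)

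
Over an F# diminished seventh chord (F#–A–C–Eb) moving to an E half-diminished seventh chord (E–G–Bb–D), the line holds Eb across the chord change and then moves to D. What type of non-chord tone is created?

The harmony at that moment is E half-diminished seventh chord (E, G, Bb, D); Eb is not a chord tone.
It is held over (the same pitch as the preceding Eb) and left by step down to D.
Held over from the previous chord and resolving down by step — a suspension.

Eb is a suspension.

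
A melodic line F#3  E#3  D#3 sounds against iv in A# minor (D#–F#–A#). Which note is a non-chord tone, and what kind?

E#3 is a passing tone.

The harmony at that moment is D# minor triad (D#, F#, A#); E#3 is not a chord tone.
It is approached by step down from F#3 and left by step down to D#3.
Step in, step out in the same direction — a passing tone.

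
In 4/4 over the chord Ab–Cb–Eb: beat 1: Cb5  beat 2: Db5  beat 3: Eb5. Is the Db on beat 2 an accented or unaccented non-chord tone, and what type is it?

The harmony at that moment is Ab minor triad (Ab, Cb, Eb); Db5 is not a chord tone.
It is approached by step up from Cb5 and left by step up to Eb5.
Step in, step out in the same direction — a passing tone.
It falls on a weak beat, so it is unaccented.

Unaccented passing tone.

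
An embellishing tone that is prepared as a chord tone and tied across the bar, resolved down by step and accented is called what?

Suspension.

Approach: by preparation — the pitch is first a chord tone, then held (tied or repeated) while the harmony changes under it. Departure: down by step. Metric position: strong.
A prepared dissonance that resolves downward by step — a suspension. (The same figure resolving upward would be a retardation.)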